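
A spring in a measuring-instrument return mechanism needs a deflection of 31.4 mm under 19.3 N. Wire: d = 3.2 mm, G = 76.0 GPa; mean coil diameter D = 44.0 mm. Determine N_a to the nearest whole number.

19

Required rate k = F/δ = 19.3/31.4 = 0.61465 N/mm
N_a = Gd⁴/(8D³k) = (76.0×10³ × 3.2⁴)/(8 × 44.0³ × 0.61465)
    = 7.96918e+06 / 418867 = 19.03 → 19 coils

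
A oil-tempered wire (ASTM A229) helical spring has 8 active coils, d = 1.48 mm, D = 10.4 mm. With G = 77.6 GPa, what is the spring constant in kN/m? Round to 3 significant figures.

k = Gd⁴/(8D³N_a) = (77.6×10³ × 1.48⁴) / (8 × 10.4³ × 8)
  = 372313 / 71991.3 = 5.1716 N/mm

5.17 kN/m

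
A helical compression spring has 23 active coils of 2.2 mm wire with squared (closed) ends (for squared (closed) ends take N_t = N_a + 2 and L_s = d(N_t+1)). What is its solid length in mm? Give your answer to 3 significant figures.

57.2 mm

squared (closed) ends: N_t = N_a + 2 = 23 + 2 = 25
L_s = d·(N_t+1) = 2.2 × 26 = 57.2 mm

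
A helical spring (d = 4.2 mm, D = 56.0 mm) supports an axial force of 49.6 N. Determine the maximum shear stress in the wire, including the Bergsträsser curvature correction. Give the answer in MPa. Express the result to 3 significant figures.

105 MPa

Spring index C = D/d = 56.0/4.2 = 13.3333
K_B = (4C+2)/(4C−3) = 55.333/50.333 = 1.0993
τ₀ = 8FD/(πd³) = 8·49.6·56.0/(π·4.2³) = 22220.8/232.75 = 95.469 MPa
τ_max = K·τ₀ = 1.0993 × 95.469 = 104.95 MPa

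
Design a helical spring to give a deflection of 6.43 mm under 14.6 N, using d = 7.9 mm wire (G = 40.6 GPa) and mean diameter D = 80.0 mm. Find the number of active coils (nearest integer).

17

Required rate k = F/δ = 14.6/6.43 = 2.2706 N/mm
N_a = Gd⁴/(8D³k) = (40.6×10³ × 7.9⁴)/(8 × 80.0³ × 2.2706)
    = 1.58137e+08 / 9.3004e+06 = 17 → 17 coils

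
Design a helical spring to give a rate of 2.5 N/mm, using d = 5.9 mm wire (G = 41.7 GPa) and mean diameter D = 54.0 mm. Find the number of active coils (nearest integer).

16

N_a = Gd⁴/(8D³k) = (41.7×10³ × 5.9⁴)/(8 × 54.0³ × 2.5)
    = 5.05294e+07 / 3.14928e+06 = 16.04 → 16 coils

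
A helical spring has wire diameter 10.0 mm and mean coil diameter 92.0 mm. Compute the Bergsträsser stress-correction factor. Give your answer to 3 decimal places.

1.148

C = D/d = 92.0/10.0 = 9.2000
K_B = (4C+2)/(4C−3) = 38.800/33.800 = 1.1479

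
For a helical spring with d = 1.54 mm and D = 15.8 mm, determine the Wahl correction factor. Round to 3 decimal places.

C = D/d = 15.8/1.54 = 10.2597
K_W = (4C−1)/(4C−4) + 0.615/C = 40.039/37.039 + 0.0599 = 1.1409

1.141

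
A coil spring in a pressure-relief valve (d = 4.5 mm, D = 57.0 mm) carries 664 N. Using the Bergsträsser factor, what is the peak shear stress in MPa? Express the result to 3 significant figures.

1170 MPa

Spring index C = D/d = 57.0/4.5 = 12.6667
K_B = (4C+2)/(4C−3) = 52.667/47.667 = 1.1049
τ₀ = 8FD/(πd³) = 8·664·57.0/(π·4.5³) = 302784/286.28 = 1057.7 MPa
τ_max = K·τ₀ = 1.1049 × 1057.7 = 1168.6 MPa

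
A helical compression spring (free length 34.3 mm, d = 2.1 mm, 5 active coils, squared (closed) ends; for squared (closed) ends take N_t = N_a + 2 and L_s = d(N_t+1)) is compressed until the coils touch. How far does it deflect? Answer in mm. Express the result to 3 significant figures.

N_t = 7; L_s = 2.1·8 = 16.8 mm
δ_solid = L₀ − L_s = 34.3 − 16.8 = 17.5 mm

17.5 mm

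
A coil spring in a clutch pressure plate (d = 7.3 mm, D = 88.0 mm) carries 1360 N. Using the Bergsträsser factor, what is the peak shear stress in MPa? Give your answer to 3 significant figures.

Spring index C = D/d = 88.0/7.3 = 12.0548
K_B = (4C+2)/(4C−3) = 50.219/45.219 = 1.1106
τ₀ = 8FD/(πd³) = 8·1360·88.0/(π·7.3³) = 957440/1222.1 = 783.42 MPa
τ_max = K·τ₀ = 1.1106 × 783.42 = 870.04 MPa

870 MPa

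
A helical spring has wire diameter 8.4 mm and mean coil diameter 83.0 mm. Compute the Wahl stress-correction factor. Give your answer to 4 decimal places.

1.1467

C = D/d = 83.0/8.4 = 9.8810
K_W = (4C−1)/(4C−4) + 0.615/C = 38.524/35.524 + 0.0622 = 1.1467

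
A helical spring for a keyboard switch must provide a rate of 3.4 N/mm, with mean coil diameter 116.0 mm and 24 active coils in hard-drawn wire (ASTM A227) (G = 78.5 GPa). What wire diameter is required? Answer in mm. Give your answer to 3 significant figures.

d = (8D³N_a·k / G)^(1/4) = (8·116.0³·24·3.4 / (78.5×10³))^0.25
  = (12980)^0.25 = 10.6739 mm

10.7 mm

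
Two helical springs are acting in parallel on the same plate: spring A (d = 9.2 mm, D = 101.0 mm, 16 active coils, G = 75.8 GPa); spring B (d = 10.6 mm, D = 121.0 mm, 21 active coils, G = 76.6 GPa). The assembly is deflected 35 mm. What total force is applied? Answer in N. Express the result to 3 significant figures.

k_A = Gd⁴/(8D³N_a) = (75.8×10³)(9.2⁴)/(8·101.0³·16) = 4.1176 N/mm
k_B = Gd⁴/(8D³N_a) = (76.6×10³)(10.6⁴)/(8·121.0³·21) = 3.2493 N/mm
Parallel: k_eq = 4.1176 + 3.2493 = 7.3669 N/mm
F = k_eq·δ = 7.3669·35 = 257.84 N

258 N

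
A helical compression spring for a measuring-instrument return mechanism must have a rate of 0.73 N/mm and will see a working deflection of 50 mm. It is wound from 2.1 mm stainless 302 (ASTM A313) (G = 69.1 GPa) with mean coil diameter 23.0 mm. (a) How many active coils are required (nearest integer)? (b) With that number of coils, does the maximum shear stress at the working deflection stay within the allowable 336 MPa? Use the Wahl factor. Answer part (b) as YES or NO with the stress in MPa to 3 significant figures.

N_a = Gd⁴/(8D³k) = (69.1×10³)(2.1⁴)/(8·23.0³·0.73) = 18.91 → N_a = 19
Actual rate k = Gd⁴/(8D³·19) = 0.72665 N/mm
Working load F = kδ = 0.72665·50 = 36.333 N
C = 23.0/2.1 = 10.9524; K_W = (4C−1)/(4C−4)+0.615/C = 1.1315
τ_max = K_W·8FD/(πd³) = 1.1315·229.78 = 260 MPa
τ_max ≤ 336 MPa → acceptable

(a) 19 coils; (b) YES, τ_max = 260 MPa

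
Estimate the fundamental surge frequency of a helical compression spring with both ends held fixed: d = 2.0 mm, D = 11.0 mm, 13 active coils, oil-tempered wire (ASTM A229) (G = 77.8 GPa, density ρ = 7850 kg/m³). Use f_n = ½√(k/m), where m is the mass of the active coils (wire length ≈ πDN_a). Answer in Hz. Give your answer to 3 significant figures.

k = Gd⁴/(8D³N_a) = (77.8×10³)(2.0⁴)/(8·11.0³·13) = 8.9927 N/mm = 8992.7 N/m
Wire length L = πDN_a = π·11.0·13 = 449.25 mm
m = ρ·(πd²/4)·L = 7850 × 3.1416×10⁻⁶ m² × 0.44925 m = 0.011079 kg
f_n = ½√(k/m) = 0.5·√(8992.7/0.011079) = 0.5·√(8.1168e+05) = 450.47 Hz

450 Hz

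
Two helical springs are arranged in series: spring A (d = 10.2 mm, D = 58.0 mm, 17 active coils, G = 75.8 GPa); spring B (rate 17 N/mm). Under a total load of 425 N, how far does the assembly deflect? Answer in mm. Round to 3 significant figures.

38.7 mm

k_A = Gd⁴/(8D³N_a) = (75.8×10³)(10.2⁴)/(8·58.0³·17) = 30.921 N/mm
Series: 1/k_eq = 1/30.921 + 1/17 = 0.091164; k_eq = 10.969 N/mm
δ = F/k_eq = 425/10.969 = 38.745 mm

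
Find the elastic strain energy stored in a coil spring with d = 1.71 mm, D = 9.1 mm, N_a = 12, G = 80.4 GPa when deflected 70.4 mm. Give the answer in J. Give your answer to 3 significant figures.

23.5 J

k = Gd⁴/(8D³N_a) = (80.4×10³)(1.71⁴)/(8·9.1³·12) = 9.5027 N/mm
U = ½kδ² = 0.5 × 9.5027 × 70.4² = 23548 N·mm = 23.548 J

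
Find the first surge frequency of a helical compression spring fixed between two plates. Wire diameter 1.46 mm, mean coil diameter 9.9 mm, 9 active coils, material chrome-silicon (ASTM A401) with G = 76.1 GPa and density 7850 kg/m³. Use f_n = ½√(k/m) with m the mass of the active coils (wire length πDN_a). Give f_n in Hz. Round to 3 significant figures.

580 Hz

k = Gd⁴/(8D³N_a) = (76.1×10³)(1.46⁴)/(8·9.9³·9) = 4.9495 N/mm = 4949.5 N/m
Wire length L = πDN_a = π·9.9·9 = 279.92 mm
m = ρ·(πd²/4)·L = 7850 × 1.6742×10⁻⁶ m² × 0.27992 m = 0.0036787 kg
f_n = ½√(k/m) = 0.5·√(4949.5/0.0036787) = 0.5·√(1.3454e+06) = 579.97 Hz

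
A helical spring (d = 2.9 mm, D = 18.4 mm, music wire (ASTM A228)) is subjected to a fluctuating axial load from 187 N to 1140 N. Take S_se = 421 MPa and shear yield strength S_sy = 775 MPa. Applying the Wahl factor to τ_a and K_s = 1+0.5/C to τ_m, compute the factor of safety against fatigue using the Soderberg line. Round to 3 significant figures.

0.224

C = D/d = 18.4/2.9 = 6.3448; K_W = (4C−1)/(4C−4)+0.615/C = 1.2373; K_s = 1+0.5/C = 1.0788
F_a = (F_max−F_min)/2 = 476.5 N; F_m = (F_max+F_min)/2 = 663.5 N
τ_a = K_W·8F_aD/(πd³) = 1.2373 × 915.43 = 1132.6 MPa
τ_m = K_s·8F_mD/(πd³) = 1.0788 × 1274.7 = 1375.1 MPa
Soderberg: 1/n_f = τ_a/S_se + τ_m/S_sy = 1132.6/421 + 1375.1/775 = 2.69031 + 1.77438 = 4.4647
n_f = 1/4.4647 = 0.224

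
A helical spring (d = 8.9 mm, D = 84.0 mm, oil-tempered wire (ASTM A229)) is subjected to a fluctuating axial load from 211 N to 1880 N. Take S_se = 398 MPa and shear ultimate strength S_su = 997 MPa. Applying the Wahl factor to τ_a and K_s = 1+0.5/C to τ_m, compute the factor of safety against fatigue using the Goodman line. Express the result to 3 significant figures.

0.935

C = D/d = 84.0/8.9 = 9.4382; K_W = (4C−1)/(4C−4)+0.615/C = 1.1540; K_s = 1+0.5/C = 1.0530
F_a = (F_max−F_min)/2 = 834.5 N; F_m = (F_max+F_min)/2 = 1045.5 N
τ_a = K_W·8F_aD/(πd³) = 1.1540 × 253.21 = 292.21 MPa
τ_m = K_s·8F_mD/(πd³) = 1.0530 × 317.23 = 334.03 MPa
Goodman: 1/n_f = τ_a/S_se + τ_m/S_su = 292.21/398 + 334.03/997 = 0.73420 + 0.33504 = 1.0692
n_f = 1/1.0692 = 0.9352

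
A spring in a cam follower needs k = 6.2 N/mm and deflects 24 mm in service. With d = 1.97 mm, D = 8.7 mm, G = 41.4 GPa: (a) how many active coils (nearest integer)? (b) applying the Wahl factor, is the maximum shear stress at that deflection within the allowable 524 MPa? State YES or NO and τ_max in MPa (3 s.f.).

N_a = Gd⁴/(8D³k) = (41.4×10³)(1.97⁴)/(8·8.7³·6.2) = 19.09 → N_a = 19
Actual rate k = Gd⁴/(8D³·19) = 6.2297 N/mm
Working load F = kδ = 6.2297·24 = 149.51 N
C = 8.7/1.97 = 4.4162; K_W = (4C−1)/(4C−4)+0.615/C = 1.3588
τ_max = K_W·8FD/(πd³) = 1.3588·433.25 = 588.7 MPa
τ_max > 524 MPa → exceeds allowable

(a) 19 coils; (b) NO, τ_max = 589 MPa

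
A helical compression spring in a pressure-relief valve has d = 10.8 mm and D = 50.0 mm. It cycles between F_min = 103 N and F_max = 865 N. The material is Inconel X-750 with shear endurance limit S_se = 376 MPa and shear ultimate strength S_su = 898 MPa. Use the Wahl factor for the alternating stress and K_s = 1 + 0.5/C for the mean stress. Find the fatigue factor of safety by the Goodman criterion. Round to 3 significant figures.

C = D/d = 50.0/10.8 = 4.6296; K_W = (4C−1)/(4C−4)+0.615/C = 1.3395; K_s = 1+0.5/C = 1.1080
F_a = (F_max−F_min)/2 = 381 N; F_m = (F_max+F_min)/2 = 484 N
τ_a = K_W·8F_aD/(πd³) = 1.3395 × 38.509 = 51.582 MPa
τ_m = K_s·8F_mD/(πd³) = 1.1080 × 48.92 = 54.203 MPa
Goodman: 1/n_f = τ_a/S_se + τ_m/S_su = 51.582/376 + 54.203/898 = 0.13719 + 0.06036 = 0.19755
n_f = 1/0.19755 = 5.062

5.06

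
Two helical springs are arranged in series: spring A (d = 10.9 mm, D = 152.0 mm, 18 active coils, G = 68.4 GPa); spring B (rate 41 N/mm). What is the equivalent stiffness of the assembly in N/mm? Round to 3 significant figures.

1.82 N/mm

k_A = Gd⁴/(8D³N_a) = (68.4×10³)(10.9⁴)/(8·152.0³·18) = 1.9093 N/mm
Series: 1/k_eq = 1/1.9093 + 1/41 = 0.54815; k_eq = 1.8243 N/mm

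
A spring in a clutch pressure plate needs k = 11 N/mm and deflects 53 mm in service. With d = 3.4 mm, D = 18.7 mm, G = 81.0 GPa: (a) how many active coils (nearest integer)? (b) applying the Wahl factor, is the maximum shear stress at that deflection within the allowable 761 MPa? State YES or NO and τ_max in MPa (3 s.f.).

N_a = Gd⁴/(8D³k) = (81.0×10³)(3.4⁴)/(8·18.7³·11) = 18.81 → N_a = 19
Actual rate k = Gd⁴/(8D³·19) = 10.89 N/mm
Working load F = kδ = 10.89·53 = 577.18 N
C = 18.7/3.4 = 5.5000; K_W = (4C−1)/(4C−4)+0.615/C = 1.2785
τ_max = K_W·8FD/(πd³) = 1.2785·699.28 = 894.02 MPa
τ_max > 761 MPa → exceeds allowable

(a) 19 coils; (b) NO, τ_max = 894 MPa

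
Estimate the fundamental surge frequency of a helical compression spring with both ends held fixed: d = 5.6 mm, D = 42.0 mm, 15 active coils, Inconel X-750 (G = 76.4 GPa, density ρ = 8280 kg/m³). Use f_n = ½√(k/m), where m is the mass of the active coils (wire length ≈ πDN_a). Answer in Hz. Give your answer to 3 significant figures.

k = Gd⁴/(8D³N_a) = (76.4×10³)(5.6⁴)/(8·42.0³·15) = 8.4512 N/mm = 8451.2 N/m
Wire length L = πDN_a = π·42.0·15 = 1979.2 mm
m = ρ·(πd²/4)·L = 8280 × 24.63×10⁻⁶ m² × 1.9792 m = 0.40363 kg
f_n = ½√(k/m) = 0.5·√(8451.2/0.40363) = 0.5·√(20938) = 72.349 Hz

72.3 Hz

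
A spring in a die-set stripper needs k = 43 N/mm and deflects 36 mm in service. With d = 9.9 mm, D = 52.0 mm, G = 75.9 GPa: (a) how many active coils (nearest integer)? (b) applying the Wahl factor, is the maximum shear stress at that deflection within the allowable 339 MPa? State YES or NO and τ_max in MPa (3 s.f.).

(a) 15 coils; (b) YES, τ_max = 275 MPa

N_a = Gd⁴/(8D³k) = (75.9×10³)(9.9⁴)/(8·52.0³·43) = 15.07 → N_a = 15
Actual rate k = Gd⁴/(8D³·15) = 43.211 N/mm
Working load F = kδ = 43.211·36 = 1555.6 N
C = 52.0/9.9 = 5.2525; K_W = (4C−1)/(4C−4)+0.615/C = 1.2935
τ_max = K_W·8FD/(πd³) = 1.2935·212.29 = 274.59 MPa
τ_max ≤ 339 MPa → acceptable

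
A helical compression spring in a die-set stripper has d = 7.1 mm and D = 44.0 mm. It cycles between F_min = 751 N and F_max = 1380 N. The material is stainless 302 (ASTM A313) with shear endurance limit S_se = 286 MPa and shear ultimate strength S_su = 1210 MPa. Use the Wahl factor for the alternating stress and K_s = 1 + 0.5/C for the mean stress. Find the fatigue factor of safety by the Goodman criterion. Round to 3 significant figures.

C = D/d = 44.0/7.1 = 6.1972; K_W = (4C−1)/(4C−4)+0.615/C = 1.2435; K_s = 1+0.5/C = 1.0807
F_a = (F_max−F_min)/2 = 314.5 N; F_m = (F_max+F_min)/2 = 1065.5 N
τ_a = K_W·8F_aD/(πd³) = 1.2435 × 98.455 = 122.43 MPa
τ_m = K_s·8F_mD/(πd³) = 1.0807 × 333.56 = 360.47 MPa
Goodman: 1/n_f = τ_a/S_se + τ_m/S_su = 122.43/286 + 360.47/1210 = 0.42809 + 0.29791 = 0.726
n_f = 1/0.726 = 1.377

1.38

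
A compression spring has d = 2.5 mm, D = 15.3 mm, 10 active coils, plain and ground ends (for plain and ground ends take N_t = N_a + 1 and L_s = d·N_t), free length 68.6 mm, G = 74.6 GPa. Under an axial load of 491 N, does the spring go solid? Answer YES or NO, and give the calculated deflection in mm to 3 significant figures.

YES, δ = 48.3 mm

k = Gd⁴/(8D³N_a) = (74.6×10³)(2.5⁴)/(8·15.3³·10) = 10.17 N/mm
N_t = 11; L_s = 2.5·11 = 27.5 mm; δ_solid = L₀ − L_s = 68.6 − 27.5 = 41.1 mm
δ = F/k = 491/10.17 = 48.278 mm
δ ≥ δ_solid → spring goes solid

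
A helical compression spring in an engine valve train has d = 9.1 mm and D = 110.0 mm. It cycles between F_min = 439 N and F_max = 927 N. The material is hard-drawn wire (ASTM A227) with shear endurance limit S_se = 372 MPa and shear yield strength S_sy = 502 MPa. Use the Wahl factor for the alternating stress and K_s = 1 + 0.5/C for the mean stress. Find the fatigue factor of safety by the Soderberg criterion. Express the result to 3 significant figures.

C = D/d = 110.0/9.1 = 12.0879; K_W = (4C−1)/(4C−4)+0.615/C = 1.1185; K_s = 1+0.5/C = 1.0414
F_a = (F_max−F_min)/2 = 244 N; F_m = (F_max+F_min)/2 = 683 N
τ_a = K_W·8F_aD/(πd³) = 1.1185 × 90.698 = 101.45 MPa
τ_m = K_s·8F_mD/(πd³) = 1.0414 × 253.88 = 264.38 MPa
Soderberg: 1/n_f = τ_a/S_se + τ_m/S_sy = 101.45/372 + 264.38/502 = 0.27271 + 0.52666 = 0.79937
n_f = 1/0.79937 = 1.251

1.25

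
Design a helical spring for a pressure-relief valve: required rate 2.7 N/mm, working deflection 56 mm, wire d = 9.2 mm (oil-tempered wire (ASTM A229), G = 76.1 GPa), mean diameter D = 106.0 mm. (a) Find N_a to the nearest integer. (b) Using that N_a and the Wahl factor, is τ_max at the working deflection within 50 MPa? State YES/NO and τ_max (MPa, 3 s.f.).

(a) 21 coils; (b) NO, τ_max = 59.5 MPa

N_a = Gd⁴/(8D³k) = (76.1×10³)(9.2⁴)/(8·106.0³·2.7) = 21.19 → N_a = 21
Actual rate k = Gd⁴/(8D³·21) = 2.7246 N/mm
Working load F = kδ = 2.7246·56 = 152.58 N
C = 106.0/9.2 = 11.5217; K_W = (4C−1)/(4C−4)+0.615/C = 1.1247
τ_max = K_W·8FD/(πd³) = 1.1247·52.891 = 59.484 MPa
τ_max > 50 MPa → exceeds allowable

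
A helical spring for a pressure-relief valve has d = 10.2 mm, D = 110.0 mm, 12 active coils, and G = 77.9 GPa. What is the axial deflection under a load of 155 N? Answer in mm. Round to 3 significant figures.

k = Gd⁴/(8D³N_a) = (77.9×10³)(10.2⁴)/(8·110.0³·12) = 6.5992 N/mm
δ = F/k = 155 / 6.5992 = 23.488 mm

23.5 mm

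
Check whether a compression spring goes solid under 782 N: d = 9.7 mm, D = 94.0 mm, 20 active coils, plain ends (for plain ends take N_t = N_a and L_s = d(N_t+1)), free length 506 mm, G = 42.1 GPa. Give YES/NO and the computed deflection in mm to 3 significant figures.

NO, δ = 279 mm

k = Gd⁴/(8D³N_a) = (42.1×10³)(9.7⁴)/(8·94.0³·20) = 2.8046 N/mm
N_t = 20; L_s = 9.7·21 = 203.7 mm; δ_solid = L₀ − L_s = 506 − 203.7 = 302.3 mm
δ = F/k = 782/2.8046 = 278.83 mm
δ < δ_solid → spring does not go solid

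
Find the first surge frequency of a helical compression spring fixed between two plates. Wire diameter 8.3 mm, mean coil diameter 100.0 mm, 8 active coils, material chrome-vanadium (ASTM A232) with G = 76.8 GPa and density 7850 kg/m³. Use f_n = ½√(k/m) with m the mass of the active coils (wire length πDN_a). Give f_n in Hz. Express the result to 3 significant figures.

36.5 Hz

k = Gd⁴/(8D³N_a) = (76.8×10³)(8.3⁴)/(8·100.0³·8) = 5.695 N/mm = 5695 N/m
Wire length L = πDN_a = π·100.0·8 = 2513.3 mm
m = ρ·(πd²/4)·L = 7850 × 54.106×10⁻⁶ m² × 2.5133 m = 1.0675 kg
f_n = ½√(k/m) = 0.5·√(5695/1.0675) = 0.5·√(5335) = 36.521 Hz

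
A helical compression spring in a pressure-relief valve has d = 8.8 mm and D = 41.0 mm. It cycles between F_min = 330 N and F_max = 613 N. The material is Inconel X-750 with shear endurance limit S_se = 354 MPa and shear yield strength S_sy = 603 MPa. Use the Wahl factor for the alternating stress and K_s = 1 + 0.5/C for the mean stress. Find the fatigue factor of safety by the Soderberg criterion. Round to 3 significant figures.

4.66

C = D/d = 41.0/8.8 = 4.6591; K_W = (4C−1)/(4C−4)+0.615/C = 1.3370; K_s = 1+0.5/C = 1.1073
F_a = (F_max−F_min)/2 = 141.5 N; F_m = (F_max+F_min)/2 = 471.5 N
τ_a = K_W·8F_aD/(πd³) = 1.3370 × 21.679 = 28.984 MPa
τ_m = K_s·8F_mD/(πd³) = 1.1073 × 72.237 = 79.989 MPa
Soderberg: 1/n_f = τ_a/S_se + τ_m/S_sy = 28.984/354 + 79.989/603 = 0.08187 + 0.13265 = 0.21453
n_f = 1/0.21453 = 4.661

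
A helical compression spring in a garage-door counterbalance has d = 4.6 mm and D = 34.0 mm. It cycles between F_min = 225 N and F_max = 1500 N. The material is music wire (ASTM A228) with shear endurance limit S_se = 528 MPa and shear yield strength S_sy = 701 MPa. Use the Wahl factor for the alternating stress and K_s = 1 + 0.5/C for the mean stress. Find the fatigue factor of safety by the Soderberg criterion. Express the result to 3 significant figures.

C = D/d = 34.0/4.6 = 7.3913; K_W = (4C−1)/(4C−4)+0.615/C = 1.2006; K_s = 1+0.5/C = 1.0676
F_a = (F_max−F_min)/2 = 637.5 N; F_m = (F_max+F_min)/2 = 862.5 N
τ_a = K_W·8F_aD/(πd³) = 1.2006 × 567.06 = 680.78 MPa
τ_m = K_s·8F_mD/(πd³) = 1.0676 × 767.19 = 819.09 MPa
Soderberg: 1/n_f = τ_a/S_se + τ_m/S_sy = 680.78/528 + 819.09/701 = 1.28936 + 1.16846 = 2.4578
n_f = 1/2.4578 = 0.4069

0.407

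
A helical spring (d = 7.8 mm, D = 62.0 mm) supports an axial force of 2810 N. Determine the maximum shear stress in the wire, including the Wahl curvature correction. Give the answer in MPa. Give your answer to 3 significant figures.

Spring index C = D/d = 62.0/7.8 = 7.9487
K_W = (4C−1)/(4C−4) + 0.615/C = 30.795/27.795 + 0.0774 = 1.1853
τ₀ = 8FD/(πd³) = 8·2810·62.0/(π·7.8³) = 1.39376e+06/1490.8 = 934.88 MPa
τ_max = K·τ₀ = 1.1853 × 934.88 = 1108.1 MPa

1110 MPa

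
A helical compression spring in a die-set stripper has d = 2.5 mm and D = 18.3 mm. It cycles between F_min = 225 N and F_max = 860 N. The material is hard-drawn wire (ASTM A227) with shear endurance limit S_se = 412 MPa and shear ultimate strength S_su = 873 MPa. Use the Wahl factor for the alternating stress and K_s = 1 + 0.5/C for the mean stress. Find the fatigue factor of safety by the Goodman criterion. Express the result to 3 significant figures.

0.211

C = D/d = 18.3/2.5 = 7.3200; K_W = (4C−1)/(4C−4)+0.615/C = 1.2027; K_s = 1+0.5/C = 1.0683
F_a = (F_max−F_min)/2 = 317.5 N; F_m = (F_max+F_min)/2 = 542.5 N
τ_a = K_W·8F_aD/(πd³) = 1.2027 × 946.92 = 1138.9 MPa
τ_m = K_s·8F_mD/(πd³) = 1.0683 × 1618 = 1728.5 MPa
Goodman: 1/n_f = τ_a/S_se + τ_m/S_su = 1138.9/412 + 1728.5/873 = 2.76421 + 1.97994 = 4.7441
n_f = 1/4.7441 = 0.2108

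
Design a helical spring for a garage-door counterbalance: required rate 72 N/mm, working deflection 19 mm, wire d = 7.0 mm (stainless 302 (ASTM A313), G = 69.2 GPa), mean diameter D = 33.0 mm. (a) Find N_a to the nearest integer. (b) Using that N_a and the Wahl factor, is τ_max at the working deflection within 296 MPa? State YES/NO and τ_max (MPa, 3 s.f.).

N_a = Gd⁴/(8D³k) = (69.2×10³)(7.0⁴)/(8·33.0³·72) = 8.027 → N_a = 8
Actual rate k = Gd⁴/(8D³·8) = 72.24 N/mm
Working load F = kδ = 72.24·19 = 1372.6 N
C = 33.0/7.0 = 4.7143; K_W = (4C−1)/(4C−4)+0.615/C = 1.3324
τ_max = K_W·8FD/(πd³) = 1.3324·336.27 = 448.04 MPa
τ_max > 296 MPa → exceeds allowable

(a) 8 coils; (b) NO, τ_max = 448 MPa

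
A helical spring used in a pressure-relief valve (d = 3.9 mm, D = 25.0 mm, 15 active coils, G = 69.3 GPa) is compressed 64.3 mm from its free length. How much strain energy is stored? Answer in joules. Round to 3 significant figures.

17.7 J

k = Gd⁴/(8D³N_a) = (69.3×10³)(3.9⁴)/(8·25.0³·15) = 8.5505 N/mm
U = ½kδ² = 0.5 × 8.5505 × 64.3² = 17676 N·mm = 17.676 J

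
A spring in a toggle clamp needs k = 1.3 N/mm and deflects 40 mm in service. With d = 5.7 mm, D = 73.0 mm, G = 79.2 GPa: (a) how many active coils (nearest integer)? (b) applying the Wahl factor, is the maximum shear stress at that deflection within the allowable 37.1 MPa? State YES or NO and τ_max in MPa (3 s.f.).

(a) 21 coils; (b) NO, τ_max = 57.1 MPa

N_a = Gd⁴/(8D³k) = (79.2×10³)(5.7⁴)/(8·73.0³·1.3) = 20.66 → N_a = 21
Actual rate k = Gd⁴/(8D³·21) = 1.2792 N/mm
Working load F = kδ = 1.2792·40 = 51.169 N
C = 73.0/5.7 = 12.8070; K_W = (4C−1)/(4C−4)+0.615/C = 1.1115
τ_max = K_W·8FD/(πd³) = 1.1115·51.362 = 57.091 MPa
τ_max > 37.1 MPa → exceeds allowable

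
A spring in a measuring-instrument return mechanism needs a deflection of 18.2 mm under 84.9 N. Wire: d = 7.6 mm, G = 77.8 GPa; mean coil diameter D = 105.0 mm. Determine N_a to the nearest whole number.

6

Required rate k = F/δ = 84.9/18.2 = 4.6648 N/mm
N_a = Gd⁴/(8D³k) = (77.8×10³ × 7.6⁴)/(8 × 105.0³ × 4.6648)
    = 2.59558e+08 / 4.3201e+07 = 6.008 → 6 coils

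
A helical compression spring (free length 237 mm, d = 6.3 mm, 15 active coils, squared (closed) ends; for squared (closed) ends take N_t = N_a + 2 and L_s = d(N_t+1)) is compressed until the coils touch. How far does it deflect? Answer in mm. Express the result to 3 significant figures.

124 mm

N_t = 17; L_s = 6.3·18 = 113.4 mm
δ_solid = L₀ − L_s = 237 − 113.4 = 123.6 mm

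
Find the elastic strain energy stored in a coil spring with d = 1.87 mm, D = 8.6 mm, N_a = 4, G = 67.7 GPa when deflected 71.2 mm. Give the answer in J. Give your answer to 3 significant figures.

103 J

k = Gd⁴/(8D³N_a) = (67.7×10³)(1.87⁴)/(8·8.6³·4) = 40.673 N/mm
U = ½kδ² = 0.5 × 40.673 × 71.2² = 1.031e+05 N·mm = 103.1 J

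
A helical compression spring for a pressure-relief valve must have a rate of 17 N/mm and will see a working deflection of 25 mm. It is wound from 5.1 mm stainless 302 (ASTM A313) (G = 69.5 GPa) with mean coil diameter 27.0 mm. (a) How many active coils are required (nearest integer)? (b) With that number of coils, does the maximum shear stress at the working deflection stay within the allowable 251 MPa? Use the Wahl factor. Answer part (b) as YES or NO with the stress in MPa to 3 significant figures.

N_a = Gd⁴/(8D³k) = (69.5×10³)(5.1⁴)/(8·27.0³·17) = 17.56 → N_a = 18
Actual rate k = Gd⁴/(8D³·18) = 16.589 N/mm
Working load F = kδ = 16.589·25 = 414.72 N
C = 27.0/5.1 = 5.2941; K_W = (4C−1)/(4C−4)+0.615/C = 1.2908
τ_max = K_W·8FD/(πd³) = 1.2908·214.95 = 277.47 MPa
τ_max > 251 MPa → exceeds allowable

(a) 18 coils; (b) NO, τ_max = 277 MPa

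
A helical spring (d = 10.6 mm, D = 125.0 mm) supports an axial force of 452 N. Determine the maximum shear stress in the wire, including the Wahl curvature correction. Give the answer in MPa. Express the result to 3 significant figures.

135 MPa

Spring index C = D/d = 125.0/10.6 = 11.7925
K_W = (4C−1)/(4C−4) + 0.615/C = 46.170/43.170 + 0.0522 = 1.1216
τ₀ = 8FD/(πd³) = 8·452·125.0/(π·10.6³) = 452000/3741.7 = 120.8 MPa
τ_max = K·τ₀ = 1.1216 × 120.8 = 135.5 MPa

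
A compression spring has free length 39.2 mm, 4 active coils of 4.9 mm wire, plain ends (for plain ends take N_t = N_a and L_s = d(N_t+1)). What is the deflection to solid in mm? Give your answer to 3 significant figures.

N_t = 4; L_s = 4.9·5 = 24.5 mm
δ_solid = L₀ − L_s = 39.2 − 24.5 = 14.7 mm

14.7 mm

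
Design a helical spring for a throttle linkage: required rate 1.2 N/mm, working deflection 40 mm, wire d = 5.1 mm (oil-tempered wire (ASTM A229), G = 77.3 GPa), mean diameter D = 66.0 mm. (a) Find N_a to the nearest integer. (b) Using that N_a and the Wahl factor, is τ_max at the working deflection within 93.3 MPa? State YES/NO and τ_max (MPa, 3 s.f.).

N_a = Gd⁴/(8D³k) = (77.3×10³)(5.1⁴)/(8·66.0³·1.2) = 18.95 → N_a = 19
Actual rate k = Gd⁴/(8D³·19) = 1.1967 N/mm
Working load F = kδ = 1.1967·40 = 47.868 N
C = 66.0/5.1 = 12.9412; K_W = (4C−1)/(4C−4)+0.615/C = 1.1103
τ_max = K_W·8FD/(πd³) = 1.1103·60.648 = 67.34 MPa
τ_max ≤ 93.3 MPa → acceptable

(a) 19 coils; (b) YES, τ_max = 67.3 MPa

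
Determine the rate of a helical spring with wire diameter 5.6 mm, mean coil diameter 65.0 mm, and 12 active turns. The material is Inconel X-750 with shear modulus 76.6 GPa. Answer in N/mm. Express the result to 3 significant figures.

2.86 N/mm

k = Gd⁴/(8D³N_a) = (76.6×10³ × 5.6⁴) / (8 × 65.0³ × 12)
  = 7.53322e+07 / 2.6364e+07 = 2.8574 N/mm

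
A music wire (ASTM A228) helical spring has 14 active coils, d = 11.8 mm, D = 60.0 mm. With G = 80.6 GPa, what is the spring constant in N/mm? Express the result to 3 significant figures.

k = Gd⁴/(8D³N_a) = (80.6×10³ × 11.8⁴) / (8 × 60.0³ × 14)
  = 1.56265e+09 / 2.4192e+07 = 64.594 N/mm

64.6 N/mm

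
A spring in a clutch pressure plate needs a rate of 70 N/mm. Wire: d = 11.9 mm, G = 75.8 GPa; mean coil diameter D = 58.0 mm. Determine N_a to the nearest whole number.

14

N_a = Gd⁴/(8D³k) = (75.8×10³ × 11.9⁴)/(8 × 58.0³ × 70)
    = 1.52005e+09 / 1.09263e+08 = 13.91 → 14 coils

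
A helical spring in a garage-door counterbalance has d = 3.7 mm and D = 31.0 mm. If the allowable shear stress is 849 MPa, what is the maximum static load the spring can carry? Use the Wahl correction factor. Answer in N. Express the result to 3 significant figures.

C = D/d = 31.0/3.7 = 8.3784
K_W = (4C−1)/(4C−4) + 0.615/C = 32.514/29.514 + 0.0734 = 1.1751
τ_max = K·8FD/(πd³) → F_max = τ_allow·πd³/(8DK)
F_max = 849·π·3.7³/(8·31.0·1.1751) = 1.351e+05/291.41 = 463.61 N

464 N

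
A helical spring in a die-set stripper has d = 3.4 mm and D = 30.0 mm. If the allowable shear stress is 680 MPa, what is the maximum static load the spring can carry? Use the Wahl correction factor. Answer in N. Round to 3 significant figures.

300 N

C = D/d = 30.0/3.4 = 8.8235
K_W = (4C−1)/(4C−4) + 0.615/C = 34.294/31.294 + 0.0697 = 1.1656
τ_max = K·8FD/(πd³) → F_max = τ_allow·πd³/(8DK)
F_max = 680·π·3.4³/(8·30.0·1.1656) = 83964/279.74 = 300.16 N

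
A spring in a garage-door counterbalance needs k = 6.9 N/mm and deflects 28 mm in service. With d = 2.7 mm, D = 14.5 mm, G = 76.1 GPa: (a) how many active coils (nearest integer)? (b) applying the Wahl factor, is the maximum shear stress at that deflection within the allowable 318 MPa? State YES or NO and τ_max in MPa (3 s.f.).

N_a = Gd⁴/(8D³k) = (76.1×10³)(2.7⁴)/(8·14.5³·6.9) = 24.03 → N_a = 24
Actual rate k = Gd⁴/(8D³·24) = 6.9093 N/mm
Working load F = kδ = 6.9093·28 = 193.46 N
C = 14.5/2.7 = 5.3704; K_W = (4C−1)/(4C−4)+0.615/C = 1.2861
τ_max = K_W·8FD/(πd³) = 1.2861·362.92 = 466.76 MPa
τ_max > 318 MPa → exceeds allowable

(a) 24 coils; (b) NO, τ_max = 467 MPa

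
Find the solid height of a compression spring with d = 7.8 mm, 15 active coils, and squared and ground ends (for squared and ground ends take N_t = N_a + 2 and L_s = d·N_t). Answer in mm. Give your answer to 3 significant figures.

squared and ground ends: N_t = N_a + 2 = 15 + 2 = 17
L_s = d·N_t = 7.8 × 17 = 132.6 mm

133 mm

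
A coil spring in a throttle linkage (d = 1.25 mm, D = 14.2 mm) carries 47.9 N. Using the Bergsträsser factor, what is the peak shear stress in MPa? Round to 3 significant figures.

Spring index C = D/d = 14.2/1.25 = 11.3600
K_B = (4C+2)/(4C−3) = 47.440/42.440 = 1.1178
τ₀ = 8FD/(πd³) = 8·47.9·14.2/(π·1.25³) = 5441.44/6.1359 = 886.82 MPa
τ_max = K·τ₀ = 1.1178 × 886.82 = 991.3 MPa

991 MPa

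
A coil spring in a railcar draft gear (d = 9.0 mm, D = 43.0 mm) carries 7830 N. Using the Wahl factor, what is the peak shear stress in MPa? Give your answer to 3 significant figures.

Spring index C = D/d = 43.0/9.0 = 4.7778
K_W = (4C−1)/(4C−4) + 0.615/C = 18.111/15.111 + 0.1287 = 1.3273
τ₀ = 8FD/(πd³) = 8·7830·43.0/(π·9.0³) = 2.69352e+06/2290.2 = 1176.1 MPa
τ_max = K·τ₀ = 1.3273 × 1176.1 = 1561 MPa

1560 MPa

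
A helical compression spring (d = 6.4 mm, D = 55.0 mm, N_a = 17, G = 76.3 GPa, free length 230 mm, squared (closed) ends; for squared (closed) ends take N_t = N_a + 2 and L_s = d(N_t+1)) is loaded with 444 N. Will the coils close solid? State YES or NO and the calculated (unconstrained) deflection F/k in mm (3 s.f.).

k = Gd⁴/(8D³N_a) = (76.3×10³)(6.4⁴)/(8·55.0³·17) = 5.6574 N/mm
N_t = 19; L_s = 6.4·20 = 128 mm; δ_solid = L₀ − L_s = 230 − 128 = 102 mm
δ = F/k = 444/5.6574 = 78.481 mm
δ < δ_solid → spring does not go solid

NO, δ = 78.5 mm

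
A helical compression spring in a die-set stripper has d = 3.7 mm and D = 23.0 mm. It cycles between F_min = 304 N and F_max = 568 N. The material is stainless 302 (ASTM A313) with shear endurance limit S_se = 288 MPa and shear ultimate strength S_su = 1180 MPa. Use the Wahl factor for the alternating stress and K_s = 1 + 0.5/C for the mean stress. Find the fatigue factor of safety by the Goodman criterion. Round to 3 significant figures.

0.893

C = D/d = 23.0/3.7 = 6.2162; K_W = (4C−1)/(4C−4)+0.615/C = 1.2427; K_s = 1+0.5/C = 1.0804
F_a = (F_max−F_min)/2 = 132 N; F_m = (F_max+F_min)/2 = 436 N
τ_a = K_W·8F_aD/(πd³) = 1.2427 × 152.63 = 189.67 MPa
τ_m = K_s·8F_mD/(πd³) = 1.0804 × 504.14 = 544.69 MPa
Goodman: 1/n_f = τ_a/S_se + τ_m/S_su = 189.67/288 + 544.69/1180 = 0.65859 + 0.46160 = 1.1202
n_f = 1/1.1202 = 0.8927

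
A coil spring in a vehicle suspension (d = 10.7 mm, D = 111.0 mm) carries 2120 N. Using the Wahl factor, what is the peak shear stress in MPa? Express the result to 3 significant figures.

Spring index C = D/d = 111.0/10.7 = 10.3738
K_W = (4C−1)/(4C−4) + 0.615/C = 40.495/37.495 + 0.0593 = 1.1393
τ₀ = 8FD/(πd³) = 8·2120·111.0/(π·10.7³) = 1.88256e+06/3848.6 = 489.16 MPa
τ_max = K·τ₀ = 1.1393 × 489.16 = 557.29 MPa

557 MPa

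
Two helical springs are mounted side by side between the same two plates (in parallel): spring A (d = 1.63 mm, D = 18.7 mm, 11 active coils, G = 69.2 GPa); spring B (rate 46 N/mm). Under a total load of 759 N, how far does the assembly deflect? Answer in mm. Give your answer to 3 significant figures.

k_A = Gd⁴/(8D³N_a) = (69.2×10³)(1.63⁴)/(8·18.7³·11) = 0.84889 N/mm
Parallel: k_eq = 0.84889 + 46 = 46.849 N/mm
δ = F/k_eq = 759/46.849 = 16.201 mm

16.2 mm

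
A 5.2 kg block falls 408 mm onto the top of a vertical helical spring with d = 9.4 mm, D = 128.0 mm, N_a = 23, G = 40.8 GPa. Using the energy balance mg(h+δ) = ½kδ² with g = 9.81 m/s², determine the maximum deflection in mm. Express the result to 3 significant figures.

k = Gd⁴/(8D³N_a) = (40.8×10³)(9.4⁴)/(8·128.0³·23) = 0.82551 N/mm
W = mg = 5.2 × 9.81 = 51.012 N
½kδ² − Wδ − Wh = 0 → δ = (W + √(W² + 2kWh))/k
δ = (51.012 + √(2602.2 + 34362.6))/0.82551 = (51.012 + 192.26)/0.82551 = 294.69 mm

295 mm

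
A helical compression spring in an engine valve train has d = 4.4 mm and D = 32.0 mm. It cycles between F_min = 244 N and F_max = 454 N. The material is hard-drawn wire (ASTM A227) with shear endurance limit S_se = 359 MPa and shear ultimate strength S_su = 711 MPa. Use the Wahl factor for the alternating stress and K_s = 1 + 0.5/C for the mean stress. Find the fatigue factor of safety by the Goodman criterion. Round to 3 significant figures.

1.19

C = D/d = 32.0/4.4 = 7.2727; K_W = (4C−1)/(4C−4)+0.615/C = 1.2041; K_s = 1+0.5/C = 1.0688
F_a = (F_max−F_min)/2 = 105 N; F_m = (F_max+F_min)/2 = 349 N
τ_a = K_W·8F_aD/(πd³) = 1.2041 × 100.44 = 120.95 MPa
τ_m = K_s·8F_mD/(πd³) = 1.0688 × 333.85 = 356.81 MPa
Goodman: 1/n_f = τ_a/S_se + τ_m/S_su = 120.95/359 + 356.81/711 = 0.33690 + 0.50184 = 0.83874
n_f = 1/0.83874 = 1.192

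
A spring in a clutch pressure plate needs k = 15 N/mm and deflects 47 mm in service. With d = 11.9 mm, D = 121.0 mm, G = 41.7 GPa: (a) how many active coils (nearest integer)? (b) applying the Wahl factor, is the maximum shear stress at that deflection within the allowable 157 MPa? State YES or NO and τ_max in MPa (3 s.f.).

(a) 4 coils; (b) YES, τ_max = 145 MPa

N_a = Gd⁴/(8D³k) = (41.7×10³)(11.9⁴)/(8·121.0³·15) = 3.934 → N_a = 4
Actual rate k = Gd⁴/(8D³·4) = 14.751 N/mm
Working load F = kδ = 14.751·47 = 693.29 N
C = 121.0/11.9 = 10.1681; K_W = (4C−1)/(4C−4)+0.615/C = 1.1423
τ_max = K_W·8FD/(πd³) = 1.1423·126.77 = 144.8 MPa
τ_max ≤ 157 MPa → acceptable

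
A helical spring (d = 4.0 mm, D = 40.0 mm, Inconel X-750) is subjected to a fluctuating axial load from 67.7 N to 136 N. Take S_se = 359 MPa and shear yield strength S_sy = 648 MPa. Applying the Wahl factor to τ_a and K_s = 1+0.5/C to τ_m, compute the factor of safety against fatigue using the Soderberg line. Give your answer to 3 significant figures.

C = D/d = 40.0/4.0 = 10.0000; K_W = (4C−1)/(4C−4)+0.615/C = 1.1448; K_s = 1+0.5/C = 1.0500
F_a = (F_max−F_min)/2 = 34.15 N; F_m = (F_max+F_min)/2 = 101.85 N
τ_a = K_W·8F_aD/(πd³) = 1.1448 × 54.351 = 62.223 MPa
τ_m = K_s·8F_mD/(πd³) = 1.0500 × 162.1 = 170.2 MPa
Soderberg: 1/n_f = τ_a/S_se + τ_m/S_sy = 62.223/359 + 170.2/648 = 0.17332 + 0.26266 = 0.43598
n_f = 1/0.43598 = 2.294

2.29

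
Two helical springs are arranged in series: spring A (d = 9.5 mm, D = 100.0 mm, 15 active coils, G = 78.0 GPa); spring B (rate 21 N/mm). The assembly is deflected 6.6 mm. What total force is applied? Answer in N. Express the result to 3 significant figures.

27.9 N

k_A = Gd⁴/(8D³N_a) = (78.0×10³)(9.5⁴)/(8·100.0³·15) = 5.2943 N/mm
Series: 1/k_eq = 1/5.2943 + 1/21 = 0.2365; k_eq = 4.2283 N/mm
F = k_eq·δ = 4.2283·6.6 = 27.907 N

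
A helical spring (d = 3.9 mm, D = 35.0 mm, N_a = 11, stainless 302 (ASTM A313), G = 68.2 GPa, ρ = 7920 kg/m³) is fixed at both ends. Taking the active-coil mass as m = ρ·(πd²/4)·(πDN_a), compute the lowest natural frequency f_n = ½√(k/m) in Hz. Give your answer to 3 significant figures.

95.6 Hz

k = Gd⁴/(8D³N_a) = (68.2×10³)(3.9⁴)/(8·35.0³·11) = 4.1817 N/mm = 4181.7 N/m
Wire length L = πDN_a = π·35.0·11 = 1209.5 mm
m = ρ·(πd²/4)·L = 7920 × 11.946×10⁻⁶ m² × 1.2095 m = 0.11443 kg
f_n = ½√(k/m) = 0.5·√(4181.7/0.11443) = 0.5·√(36543) = 95.581 Hz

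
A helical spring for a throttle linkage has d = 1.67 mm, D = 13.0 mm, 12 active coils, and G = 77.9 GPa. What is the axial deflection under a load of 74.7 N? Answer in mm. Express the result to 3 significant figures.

26.0 mm

k = Gd⁴/(8D³N_a) = (77.9×10³)(1.67⁴)/(8·13.0³·12) = 2.8728 N/mm
δ = F/k = 74.7 / 2.8728 = 26.003 mm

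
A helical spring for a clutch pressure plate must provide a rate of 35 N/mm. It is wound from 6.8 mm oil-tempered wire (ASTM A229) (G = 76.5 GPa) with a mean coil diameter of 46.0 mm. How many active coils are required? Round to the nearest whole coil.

6

N_a = Gd⁴/(8D³k) = (76.5×10³ × 6.8⁴)/(8 × 46.0³ × 35)
    = 1.63568e+08 / 2.72541e+07 = 6.002 → 6 coils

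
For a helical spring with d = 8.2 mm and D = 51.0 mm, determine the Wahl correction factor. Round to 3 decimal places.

C = D/d = 51.0/8.2 = 6.2195
K_W = (4C−1)/(4C−4) + 0.615/C = 23.878/20.878 + 0.0989 = 1.2426

1.243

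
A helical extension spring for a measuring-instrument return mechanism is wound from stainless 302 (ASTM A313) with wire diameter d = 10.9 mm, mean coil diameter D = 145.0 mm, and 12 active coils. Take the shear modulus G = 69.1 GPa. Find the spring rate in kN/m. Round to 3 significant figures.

k = Gd⁴/(8D³N_a) = (69.1×10³ × 10.9⁴) / (8 × 145.0³ × 12)
  = 9.75403e+08 / 2.92668e+08 = 3.3328 N/mm

3.33 kN/m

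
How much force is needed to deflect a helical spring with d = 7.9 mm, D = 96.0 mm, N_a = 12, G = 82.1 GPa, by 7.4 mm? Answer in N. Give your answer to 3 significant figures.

k = Gd⁴/(8D³N_a) = (82.1×10³)(7.9⁴)/(8·96.0³·12) = 3.765 N/mm
F = k·δ = 3.765 × 7.4 = 27.861 N

27.9 N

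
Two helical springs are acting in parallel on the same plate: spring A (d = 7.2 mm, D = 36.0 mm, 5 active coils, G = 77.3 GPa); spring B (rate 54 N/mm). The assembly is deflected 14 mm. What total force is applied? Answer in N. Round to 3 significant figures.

2310 N

k_A = Gd⁴/(8D³N_a) = (77.3×10³)(7.2⁴)/(8·36.0³·5) = 111.31 N/mm
Parallel: k_eq = 111.31 + 54 = 165.31 N/mm
F = k_eq·δ = 165.31·14 = 2314.4 N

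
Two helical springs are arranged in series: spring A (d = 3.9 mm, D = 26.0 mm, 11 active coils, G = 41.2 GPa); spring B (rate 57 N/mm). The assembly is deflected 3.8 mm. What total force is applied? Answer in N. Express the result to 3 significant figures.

k_A = Gd⁴/(8D³N_a) = (41.2×10³)(3.9⁴)/(8·26.0³·11) = 6.1624 N/mm
Series: 1/k_eq = 1/6.1624 + 1/57 = 0.17982; k_eq = 5.5612 N/mm
F = k_eq·δ = 5.5612·3.8 = 21.133 N

21.1 N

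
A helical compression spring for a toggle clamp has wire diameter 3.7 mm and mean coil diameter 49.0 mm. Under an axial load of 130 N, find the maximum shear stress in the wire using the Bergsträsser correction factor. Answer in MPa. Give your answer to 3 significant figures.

Spring index C = D/d = 49.0/3.7 = 13.2432
K_B = (4C+2)/(4C−3) = 54.973/49.973 = 1.1001
τ₀ = 8FD/(πd³) = 8·130·49.0/(π·3.7³) = 50960/159.13 = 320.24 MPa
τ_max = K·τ₀ = 1.1001 × 320.24 = 352.28 MPa

352 MPa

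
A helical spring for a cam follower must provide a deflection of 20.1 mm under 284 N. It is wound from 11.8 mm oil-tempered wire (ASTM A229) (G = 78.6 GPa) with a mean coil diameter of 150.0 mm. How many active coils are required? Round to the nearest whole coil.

Required rate k = F/δ = 284/20.1 = 14.129 N/mm
N_a = Gd⁴/(8D³k) = (78.6×10³ × 11.8⁴)/(8 × 150.0³ × 14.129)
    = 1.52388e+09 / 3.81493e+08 = 3.995 → 4 coils

4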